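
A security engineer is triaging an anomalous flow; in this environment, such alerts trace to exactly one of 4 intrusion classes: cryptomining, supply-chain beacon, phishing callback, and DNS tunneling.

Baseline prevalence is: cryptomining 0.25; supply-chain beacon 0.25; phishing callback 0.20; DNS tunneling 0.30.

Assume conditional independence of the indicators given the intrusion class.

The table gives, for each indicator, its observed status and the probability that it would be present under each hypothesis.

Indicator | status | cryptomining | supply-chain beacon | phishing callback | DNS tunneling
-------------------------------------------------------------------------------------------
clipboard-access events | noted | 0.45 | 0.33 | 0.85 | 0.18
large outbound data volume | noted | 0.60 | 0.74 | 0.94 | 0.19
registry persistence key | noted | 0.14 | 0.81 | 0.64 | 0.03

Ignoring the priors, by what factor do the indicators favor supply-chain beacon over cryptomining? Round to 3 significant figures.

5.23

The Bayes factor is the ratio of the joint likelihoods of the indicator pattern under the two hypotheses.
  supply-chain beacon: 0.33 × 0.74 × 0.81 = 0.1978
  cryptomining: 0.45 × 0.60 × 0.14 = 0.0378
Bayes factor = 0.1978 / 0.0378 ≈ 5.23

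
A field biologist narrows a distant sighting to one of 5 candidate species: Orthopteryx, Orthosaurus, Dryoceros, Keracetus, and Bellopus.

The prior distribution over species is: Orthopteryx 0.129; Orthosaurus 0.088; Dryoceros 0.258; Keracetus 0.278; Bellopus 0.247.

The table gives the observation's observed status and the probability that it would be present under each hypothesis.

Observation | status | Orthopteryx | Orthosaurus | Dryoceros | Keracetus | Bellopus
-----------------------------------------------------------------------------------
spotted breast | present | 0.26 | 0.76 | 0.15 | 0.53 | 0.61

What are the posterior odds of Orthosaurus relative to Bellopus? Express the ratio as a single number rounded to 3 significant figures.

0.444

Unnormalized posterior weight (prior times the observation likelihood) for each of the two hypotheses:
  Orthosaurus: 0.088 × 0.76 = 0.06688
  Bellopus: 0.247 × 0.61 = 0.15067
Posterior odds = 0.06688 / 0.15067 ≈ 0.444.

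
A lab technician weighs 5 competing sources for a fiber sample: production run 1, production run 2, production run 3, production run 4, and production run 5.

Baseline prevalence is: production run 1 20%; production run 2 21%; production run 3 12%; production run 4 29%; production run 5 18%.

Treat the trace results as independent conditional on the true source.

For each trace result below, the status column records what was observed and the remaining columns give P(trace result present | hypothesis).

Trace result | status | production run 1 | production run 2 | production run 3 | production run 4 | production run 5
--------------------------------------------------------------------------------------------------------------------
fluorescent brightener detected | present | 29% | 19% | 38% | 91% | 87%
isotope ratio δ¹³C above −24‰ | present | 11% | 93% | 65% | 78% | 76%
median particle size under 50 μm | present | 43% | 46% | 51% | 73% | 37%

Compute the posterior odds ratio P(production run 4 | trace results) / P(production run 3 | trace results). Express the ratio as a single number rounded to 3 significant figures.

9.94

Unnormalized posterior weight (prior times the trace result likelihoods) for each of the two hypotheses:
  production run 4: 0.29 × 0.91 × 0.78 × 0.73 = 0.15026
  production run 3: 0.12 × 0.38 × 0.65 × 0.51 = 0.015116
Odds(production run 4 : production run 3) = 0.15026 / 0.015116 ≈ 9.94.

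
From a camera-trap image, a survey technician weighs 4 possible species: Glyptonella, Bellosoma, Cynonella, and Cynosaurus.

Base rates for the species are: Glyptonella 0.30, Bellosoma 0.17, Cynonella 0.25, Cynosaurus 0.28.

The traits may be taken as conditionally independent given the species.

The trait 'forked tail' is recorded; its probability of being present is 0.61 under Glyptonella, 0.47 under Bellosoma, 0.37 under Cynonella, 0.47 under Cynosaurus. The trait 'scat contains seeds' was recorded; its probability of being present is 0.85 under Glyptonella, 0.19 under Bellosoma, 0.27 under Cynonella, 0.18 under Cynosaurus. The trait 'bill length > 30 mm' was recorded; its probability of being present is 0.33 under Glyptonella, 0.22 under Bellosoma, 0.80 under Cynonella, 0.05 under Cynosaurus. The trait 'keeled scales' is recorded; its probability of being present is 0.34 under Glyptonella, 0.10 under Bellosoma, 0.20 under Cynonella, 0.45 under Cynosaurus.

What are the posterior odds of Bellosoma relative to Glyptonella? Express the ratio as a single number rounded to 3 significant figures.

0.0191

Posterior odds equal prior odds times the likelihood ratio; only the two competing hypotheses matter.
  Bellosoma: 0.17 × 0.47 × 0.19 × 0.22 × 0.10 = 0.00033398
  Glyptonella: 0.30 × 0.61 × 0.85 × 0.33 × 0.34 = 0.017453
Odds(Bellosoma : Glyptonella) = 0.00033398 / 0.017453 ≈ 0.0191.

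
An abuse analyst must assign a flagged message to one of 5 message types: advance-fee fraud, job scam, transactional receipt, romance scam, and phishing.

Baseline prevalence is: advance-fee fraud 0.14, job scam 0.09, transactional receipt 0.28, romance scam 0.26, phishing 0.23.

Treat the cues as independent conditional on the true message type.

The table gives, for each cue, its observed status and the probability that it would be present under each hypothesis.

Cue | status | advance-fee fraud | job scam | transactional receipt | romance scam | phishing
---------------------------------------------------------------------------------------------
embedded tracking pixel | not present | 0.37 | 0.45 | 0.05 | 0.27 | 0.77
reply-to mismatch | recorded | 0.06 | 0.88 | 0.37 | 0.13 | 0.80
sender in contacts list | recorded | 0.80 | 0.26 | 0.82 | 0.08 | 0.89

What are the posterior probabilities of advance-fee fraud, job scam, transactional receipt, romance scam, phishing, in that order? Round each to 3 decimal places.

By Bayes' rule with conditional independence, the unnormalized weight for each hypothesis is prior × ∏ likelihoods (using 1 − P(present | H) for each absent cue):
  advance-fee fraud: 0.14 × (1 − 0.37) × 0.06 × 0.80 = 0.0042336
  job scam: 0.09 × (1 − 0.45) × 0.88 × 0.26 = 0.011326
  transactional receipt: 0.28 × (1 − 0.05) × 0.37 × 0.82 = 0.080704
  romance scam: 0.26 × (1 − 0.27) × 0.13 × 0.08 = 0.0019739
  phishing: 0.23 × (1 − 0.77) × 0.80 × 0.89 = 0.037665
The unnormalized weights sum to 0.1359.
P(advance-fee fraud | evidence) = 0.0042336 / 0.1359 ≈ 0.031
P(job scam | evidence) = 0.011326 / 0.1359 ≈ 0.083
P(transactional receipt | evidence) = 0.080704 / 0.1359 ≈ 0.594
P(romance scam | evidence) = 0.0019739 / 0.1359 ≈ 0.015
P(phishing | evidence) = 0.037665 / 0.1359 ≈ 0.277

0.031, 0.083, 0.594, 0.015, 0.277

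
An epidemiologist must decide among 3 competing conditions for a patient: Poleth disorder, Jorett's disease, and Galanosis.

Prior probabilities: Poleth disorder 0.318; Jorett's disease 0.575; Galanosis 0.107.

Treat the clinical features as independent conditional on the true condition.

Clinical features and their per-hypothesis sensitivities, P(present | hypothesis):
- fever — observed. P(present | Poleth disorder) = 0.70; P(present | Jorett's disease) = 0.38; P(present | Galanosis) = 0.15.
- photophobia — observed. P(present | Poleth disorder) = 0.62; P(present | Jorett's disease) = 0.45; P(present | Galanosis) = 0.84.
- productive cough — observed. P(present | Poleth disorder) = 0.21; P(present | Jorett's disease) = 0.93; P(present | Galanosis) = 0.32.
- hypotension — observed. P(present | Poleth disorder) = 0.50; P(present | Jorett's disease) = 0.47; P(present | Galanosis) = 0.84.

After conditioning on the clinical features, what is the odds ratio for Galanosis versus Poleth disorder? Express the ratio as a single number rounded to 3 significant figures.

0.250

The normalizing constant cancels in an odds ratio, so compute prior × likelihood for the two hypotheses only:
  Galanosis: 0.107 × 0.15 × 0.84 × 0.32 × 0.84 = 0.003624
  Poleth disorder: 0.318 × 0.70 × 0.62 × 0.21 × 0.50 = 0.014491
Odds(Galanosis : Poleth disorder) = 0.003624 / 0.014491 ≈ 0.250.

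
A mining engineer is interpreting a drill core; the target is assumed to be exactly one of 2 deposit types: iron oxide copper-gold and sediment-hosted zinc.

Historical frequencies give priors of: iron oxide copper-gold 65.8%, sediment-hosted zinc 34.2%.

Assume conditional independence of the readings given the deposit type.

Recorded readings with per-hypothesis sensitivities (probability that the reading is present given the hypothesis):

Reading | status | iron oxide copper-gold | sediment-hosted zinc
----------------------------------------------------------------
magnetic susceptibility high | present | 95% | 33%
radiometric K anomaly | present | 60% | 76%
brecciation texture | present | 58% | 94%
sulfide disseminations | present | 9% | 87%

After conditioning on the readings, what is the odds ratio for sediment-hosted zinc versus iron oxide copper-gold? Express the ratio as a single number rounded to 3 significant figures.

Posterior odds equal prior odds times the likelihood ratio; only the two competing hypotheses matter.
  sediment-hosted zinc: 0.342 × 0.33 × 0.76 × 0.94 × 0.87 = 0.070146
  iron oxide copper-gold: 0.658 × 0.95 × 0.60 × 0.58 × 0.09 = 0.019578
Posterior odds = 0.070146 / 0.019578 ≈ 3.58.

3.58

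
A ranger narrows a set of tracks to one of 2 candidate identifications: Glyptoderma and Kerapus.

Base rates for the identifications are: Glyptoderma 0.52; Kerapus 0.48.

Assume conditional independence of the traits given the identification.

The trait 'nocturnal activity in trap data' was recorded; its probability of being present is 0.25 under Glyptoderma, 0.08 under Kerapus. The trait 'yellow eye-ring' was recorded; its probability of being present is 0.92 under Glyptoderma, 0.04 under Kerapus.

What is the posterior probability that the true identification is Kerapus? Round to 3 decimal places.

0.013

By Bayes' rule with conditional independence, the unnormalized weight for each hypothesis is prior × ∏ likelihoods:
  Glyptoderma: 0.52 × 0.25 × 0.92 = 0.1196
  Kerapus: 0.48 × 0.08 × 0.04 = 0.001536
Marginal likelihood of the evidence = 0.12114.
P(Kerapus | evidence) = 0.001536 / 0.12114 ≈ 0.013.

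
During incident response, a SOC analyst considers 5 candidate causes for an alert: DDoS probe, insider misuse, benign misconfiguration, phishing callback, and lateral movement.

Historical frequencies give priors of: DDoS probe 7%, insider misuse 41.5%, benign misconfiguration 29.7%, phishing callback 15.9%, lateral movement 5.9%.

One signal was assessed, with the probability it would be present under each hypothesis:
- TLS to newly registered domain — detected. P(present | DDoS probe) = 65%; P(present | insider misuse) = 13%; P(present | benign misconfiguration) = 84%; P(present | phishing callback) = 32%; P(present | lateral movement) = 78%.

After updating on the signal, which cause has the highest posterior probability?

benign misconfiguration

By Bayes' rule, the unnormalized weight for each hypothesis is prior × likelihood:
  DDoS probe: 0.070 × 0.65 = 0.0455
  insider misuse: 0.415 × 0.13 = 0.05395
  benign misconfiguration: 0.297 × 0.84 = 0.24948
  phishing callback: 0.159 × 0.32 = 0.05088
  lateral movement: 0.059 × 0.78 = 0.04602
Normalizing constant Z = 0.0455 + 0.05395 + 0.24948 + 0.05088 + 0.04602 = 0.44583.
P(DDoS probe | evidence) ≈ 0.0455 / 0.44583 ≈ 0.102
P(insider misuse | evidence) ≈ 0.05395 / 0.44583 ≈ 0.121
P(benign misconfiguration | evidence) ≈ 0.24948 / 0.44583 ≈ 0.560
P(phishing callback | evidence) ≈ 0.05088 / 0.44583 ≈ 0.114
P(lateral movement | evidence) ≈ 0.04602 / 0.44583 ≈ 0.103
The largest is 0.560, so benign misconfiguration is most probable.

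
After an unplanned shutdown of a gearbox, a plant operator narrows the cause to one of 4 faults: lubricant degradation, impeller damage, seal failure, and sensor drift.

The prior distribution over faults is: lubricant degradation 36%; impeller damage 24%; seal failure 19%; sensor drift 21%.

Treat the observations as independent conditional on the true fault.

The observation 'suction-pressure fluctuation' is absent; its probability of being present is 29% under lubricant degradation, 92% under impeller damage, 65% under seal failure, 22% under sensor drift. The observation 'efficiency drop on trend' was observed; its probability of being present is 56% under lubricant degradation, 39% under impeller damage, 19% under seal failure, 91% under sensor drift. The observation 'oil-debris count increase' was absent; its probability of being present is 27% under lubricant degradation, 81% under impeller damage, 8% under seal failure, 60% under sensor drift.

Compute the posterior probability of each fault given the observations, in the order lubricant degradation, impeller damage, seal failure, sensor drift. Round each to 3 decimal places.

By Bayes' rule with conditional independence, the unnormalized weight for each hypothesis is prior × ∏ likelihoods (using 1 − P(present | H) for each absent observation):
  lubricant degradation: 0.36 × (1 − 0.29) × 0.56 × (1 − 0.27) = 0.10449
  impeller damage: 0.24 × (1 − 0.92) × 0.39 × (1 − 0.81) = 0.0014227
  seal failure: 0.19 × (1 − 0.65) × 0.19 × (1 − 0.08) = 0.011624
  sensor drift: 0.21 × (1 − 0.22) × 0.91 × (1 − 0.60) = 0.059623
Normalizing constant Z = 0.10449 + 0.0014227 + 0.011624 + 0.059623 = 0.17716.
P(lubricant degradation | evidence) = 0.10449 / 0.17716 ≈ 0.590
P(impeller damage | evidence) = 0.0014227 / 0.17716 ≈ 0.008
P(seal failure | evidence) = 0.011624 / 0.17716 ≈ 0.066
P(sensor drift | evidence) = 0.059623 / 0.17716 ≈ 0.337

0.590, 0.008, 0.066, 0.337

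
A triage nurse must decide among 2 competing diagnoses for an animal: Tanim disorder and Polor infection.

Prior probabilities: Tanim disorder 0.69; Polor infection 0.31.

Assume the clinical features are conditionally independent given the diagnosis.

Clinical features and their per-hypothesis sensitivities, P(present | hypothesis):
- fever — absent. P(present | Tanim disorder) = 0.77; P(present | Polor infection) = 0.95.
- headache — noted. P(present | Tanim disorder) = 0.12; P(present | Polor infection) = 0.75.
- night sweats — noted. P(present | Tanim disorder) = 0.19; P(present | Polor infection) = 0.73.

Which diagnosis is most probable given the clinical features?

Polor infection

For each hypothesis, the unnormalized posterior weight is prior × product of the clinical feature likelihoods (using 1 − P(present | H) for each absent clinical feature):
  Tanim disorder: 0.69 × (1 − 0.77) × 0.12 × 0.19 = 0.0036184
  Polor infection: 0.31 × (1 − 0.95) × 0.75 × 0.73 = 0.0084863
Marginal likelihood of the evidence = 0.012105.
P(Tanim disorder | evidence) ≈ 0.0036184 / 0.012105 ≈ 0.299
P(Polor infection | evidence) ≈ 0.0084863 / 0.012105 ≈ 0.701
The largest is 0.701, so Polor infection is most probable.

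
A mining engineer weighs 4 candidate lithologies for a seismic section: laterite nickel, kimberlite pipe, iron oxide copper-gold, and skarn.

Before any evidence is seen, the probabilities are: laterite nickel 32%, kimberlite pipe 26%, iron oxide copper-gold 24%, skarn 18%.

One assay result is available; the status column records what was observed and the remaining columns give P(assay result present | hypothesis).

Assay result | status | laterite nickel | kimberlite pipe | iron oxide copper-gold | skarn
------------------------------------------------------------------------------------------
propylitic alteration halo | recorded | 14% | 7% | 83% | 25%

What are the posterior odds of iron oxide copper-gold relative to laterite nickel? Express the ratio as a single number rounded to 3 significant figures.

Unnormalized posterior weight (prior times the assay result likelihood) for each of the two hypotheses:
  iron oxide copper-gold: 0.24 × 0.83 = 0.1992
  laterite nickel: 0.32 × 0.14 = 0.0448
Posterior odds = 0.1992 / 0.0448 ≈ 4.45.

4.45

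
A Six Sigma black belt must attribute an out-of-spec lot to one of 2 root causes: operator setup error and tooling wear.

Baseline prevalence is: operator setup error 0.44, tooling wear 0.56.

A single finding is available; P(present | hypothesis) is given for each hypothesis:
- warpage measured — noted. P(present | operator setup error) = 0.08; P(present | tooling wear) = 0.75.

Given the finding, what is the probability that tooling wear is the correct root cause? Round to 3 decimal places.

0.923

For each hypothesis, the unnormalized posterior weight is prior × likelihood:
  operator setup error: 0.44 × 0.08 = 0.0352
  tooling wear: 0.56 × 0.75 = 0.42
Normalizing constant Z = 0.0352 + 0.42 = 0.4552.
P(tooling wear | evidence) = 0.42 / 0.4552 ≈ 0.923.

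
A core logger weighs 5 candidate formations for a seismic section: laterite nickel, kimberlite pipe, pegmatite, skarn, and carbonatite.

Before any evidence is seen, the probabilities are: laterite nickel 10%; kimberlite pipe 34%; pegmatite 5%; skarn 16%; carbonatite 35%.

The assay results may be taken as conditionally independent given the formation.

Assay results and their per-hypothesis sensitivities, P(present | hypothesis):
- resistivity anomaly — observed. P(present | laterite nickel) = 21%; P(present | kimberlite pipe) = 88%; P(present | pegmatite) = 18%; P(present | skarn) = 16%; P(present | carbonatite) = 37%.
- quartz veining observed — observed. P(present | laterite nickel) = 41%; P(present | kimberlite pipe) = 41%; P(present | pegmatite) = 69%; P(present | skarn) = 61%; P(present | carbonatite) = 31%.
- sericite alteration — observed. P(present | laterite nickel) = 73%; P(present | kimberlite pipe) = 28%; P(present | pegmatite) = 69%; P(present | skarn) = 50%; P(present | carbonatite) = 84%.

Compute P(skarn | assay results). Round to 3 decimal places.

By Bayes' rule with conditional independence, the unnormalized weight for each hypothesis is prior × ∏ likelihoods:
  laterite nickel: 0.10 × 0.21 × 0.41 × 0.73 = 0.0062853
  kimberlite pipe: 0.34 × 0.88 × 0.41 × 0.28 = 0.034348
  pegmatite: 0.05 × 0.18 × 0.69 × 0.69 = 0.0042849
  skarn: 0.16 × 0.16 × 0.61 × 0.50 = 0.007808
  carbonatite: 0.35 × 0.37 × 0.31 × 0.84 = 0.033722
Marginal likelihood of the evidence = 0.086448.
P(skarn | evidence) = 0.007808 / 0.086448 ≈ 0.090.

0.090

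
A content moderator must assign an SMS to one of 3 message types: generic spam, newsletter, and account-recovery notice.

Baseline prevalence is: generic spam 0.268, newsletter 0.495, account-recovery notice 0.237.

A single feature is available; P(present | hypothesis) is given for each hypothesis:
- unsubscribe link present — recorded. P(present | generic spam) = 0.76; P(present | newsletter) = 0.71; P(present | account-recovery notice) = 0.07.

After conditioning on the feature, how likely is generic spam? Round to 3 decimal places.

By Bayes' rule, the unnormalized weight for each hypothesis is prior × likelihood:
  generic spam: 0.268 × 0.76 = 0.20368
  newsletter: 0.495 × 0.71 = 0.35145
  account-recovery notice: 0.237 × 0.07 = 0.01659
The unnormalized weights sum to 0.57172.
P(generic spam | evidence) = 0.20368 / 0.57172 ≈ 0.356.

0.356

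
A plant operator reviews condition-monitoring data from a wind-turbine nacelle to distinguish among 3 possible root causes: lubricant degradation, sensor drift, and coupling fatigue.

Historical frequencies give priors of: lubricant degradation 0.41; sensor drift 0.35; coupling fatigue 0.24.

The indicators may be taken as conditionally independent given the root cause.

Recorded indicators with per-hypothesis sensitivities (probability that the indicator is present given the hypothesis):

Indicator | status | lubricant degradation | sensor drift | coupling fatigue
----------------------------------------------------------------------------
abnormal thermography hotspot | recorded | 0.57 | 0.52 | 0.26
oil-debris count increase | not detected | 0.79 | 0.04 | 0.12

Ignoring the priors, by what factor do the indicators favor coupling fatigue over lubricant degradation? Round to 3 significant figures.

Take the product of per-indicator likelihoods under each hypothesis (using 1 − P(present | H) for each absent indicator), then divide.
  coupling fatigue: 0.26 × (1 − 0.12) = 0.2288
  lubricant degradation: 0.57 × (1 − 0.79) = 0.1197
Bayes factor = 0.2288 / 0.1197 ≈ 1.91

1.91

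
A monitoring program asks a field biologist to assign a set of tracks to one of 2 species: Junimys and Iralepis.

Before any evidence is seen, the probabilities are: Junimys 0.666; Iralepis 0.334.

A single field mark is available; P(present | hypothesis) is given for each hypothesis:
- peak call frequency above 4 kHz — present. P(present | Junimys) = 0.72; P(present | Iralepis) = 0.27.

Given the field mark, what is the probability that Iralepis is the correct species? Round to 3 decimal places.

For each hypothesis, the unnormalized posterior weight is prior × likelihood:
  Junimys: 0.666 × 0.72 = 0.47952
  Iralepis: 0.334 × 0.27 = 0.09018
The unnormalized weights sum to 0.5697.
P(Iralepis | evidence) = 0.09018 / 0.5697 ≈ 0.158.

0.158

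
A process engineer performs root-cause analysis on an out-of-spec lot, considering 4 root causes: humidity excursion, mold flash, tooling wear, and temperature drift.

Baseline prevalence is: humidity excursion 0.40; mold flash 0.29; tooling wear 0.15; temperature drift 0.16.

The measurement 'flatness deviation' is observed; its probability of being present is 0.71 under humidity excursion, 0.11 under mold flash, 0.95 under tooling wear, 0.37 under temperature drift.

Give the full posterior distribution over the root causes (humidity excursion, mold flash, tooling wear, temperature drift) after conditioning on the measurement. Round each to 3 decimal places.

0.549, 0.062, 0.275, 0.114

For each hypothesis, the unnormalized posterior weight is prior × likelihood:
  humidity excursion: 0.40 × 0.71 = 0.284
  mold flash: 0.29 × 0.11 = 0.0319
  tooling wear: 0.15 × 0.95 = 0.1425
  temperature drift: 0.16 × 0.37 = 0.0592
The unnormalized weights sum to 0.5176.
P(humidity excursion | evidence) = 0.284 / 0.5176 ≈ 0.549
P(mold flash | evidence) = 0.0319 / 0.5176 ≈ 0.062
P(tooling wear | evidence) = 0.1425 / 0.5176 ≈ 0.275
P(temperature drift | evidence) = 0.0592 / 0.5176 ≈ 0.114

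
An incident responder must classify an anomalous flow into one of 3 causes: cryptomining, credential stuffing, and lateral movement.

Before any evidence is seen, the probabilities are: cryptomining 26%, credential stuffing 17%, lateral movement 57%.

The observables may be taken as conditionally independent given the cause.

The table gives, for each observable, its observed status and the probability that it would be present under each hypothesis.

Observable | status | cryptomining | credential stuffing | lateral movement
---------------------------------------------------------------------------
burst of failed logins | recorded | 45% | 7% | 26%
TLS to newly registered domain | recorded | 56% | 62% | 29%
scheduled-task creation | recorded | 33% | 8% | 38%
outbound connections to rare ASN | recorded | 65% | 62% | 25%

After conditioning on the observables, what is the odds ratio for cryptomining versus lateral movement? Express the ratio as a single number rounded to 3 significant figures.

The normalizing constant cancels in an odds ratio, so compute prior × likelihood for the two hypotheses only:
  cryptomining: 0.26 × 0.45 × 0.56 × 0.33 × 0.65 = 0.014054
  lateral movement: 0.57 × 0.26 × 0.29 × 0.38 × 0.25 = 0.0040829
Posterior odds = 0.014054 / 0.0040829 ≈ 3.44.

3.44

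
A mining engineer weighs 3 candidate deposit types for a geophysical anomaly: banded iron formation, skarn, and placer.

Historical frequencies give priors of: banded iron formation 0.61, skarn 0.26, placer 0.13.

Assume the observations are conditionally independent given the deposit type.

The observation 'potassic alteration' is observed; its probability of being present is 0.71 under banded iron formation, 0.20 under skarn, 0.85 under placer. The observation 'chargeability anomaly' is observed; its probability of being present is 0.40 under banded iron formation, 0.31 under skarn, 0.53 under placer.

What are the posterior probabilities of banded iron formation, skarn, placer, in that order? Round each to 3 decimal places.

0.699, 0.065, 0.236

For each hypothesis, the unnormalized posterior weight is prior × product of the observation likelihoods:
  banded iron formation: 0.61 × 0.71 × 0.40 = 0.17324
  skarn: 0.26 × 0.20 × 0.31 = 0.01612
  placer: 0.13 × 0.85 × 0.53 = 0.058565
The unnormalized weights sum to 0.24793.
P(banded iron formation | evidence) = 0.17324 / 0.24793 ≈ 0.699
P(skarn | evidence) = 0.01612 / 0.24793 ≈ 0.065
P(placer | evidence) = 0.058565 / 0.24793 ≈ 0.236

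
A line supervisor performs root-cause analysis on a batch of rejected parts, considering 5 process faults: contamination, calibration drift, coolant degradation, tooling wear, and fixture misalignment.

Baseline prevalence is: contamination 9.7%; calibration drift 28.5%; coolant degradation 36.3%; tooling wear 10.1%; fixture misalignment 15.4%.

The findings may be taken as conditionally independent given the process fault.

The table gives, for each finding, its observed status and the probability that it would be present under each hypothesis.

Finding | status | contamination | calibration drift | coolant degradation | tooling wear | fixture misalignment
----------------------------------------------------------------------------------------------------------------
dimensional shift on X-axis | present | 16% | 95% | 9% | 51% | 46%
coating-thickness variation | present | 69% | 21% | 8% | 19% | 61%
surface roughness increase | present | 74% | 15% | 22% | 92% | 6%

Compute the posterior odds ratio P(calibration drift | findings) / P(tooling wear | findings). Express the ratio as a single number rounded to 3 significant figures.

0.947

Unnormalized posterior weight (prior times the finding likelihoods) for each of the two hypotheses:
  calibration drift: 0.285 × 0.95 × 0.21 × 0.15 = 0.0085286
  tooling wear: 0.101 × 0.51 × 0.19 × 0.92 = 0.0090039
Posterior odds = 0.0085286 / 0.0090039 ≈ 0.947.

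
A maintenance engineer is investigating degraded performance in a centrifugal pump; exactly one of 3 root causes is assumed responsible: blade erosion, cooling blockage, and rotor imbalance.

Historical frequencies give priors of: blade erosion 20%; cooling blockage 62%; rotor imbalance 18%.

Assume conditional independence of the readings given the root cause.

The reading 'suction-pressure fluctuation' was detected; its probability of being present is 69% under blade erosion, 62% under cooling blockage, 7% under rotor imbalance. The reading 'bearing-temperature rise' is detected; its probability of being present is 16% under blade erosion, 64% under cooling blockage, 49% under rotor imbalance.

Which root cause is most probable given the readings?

cooling blockage

By Bayes' rule with conditional independence, the unnormalized weight for each hypothesis is prior × ∏ likelihoods:
  blade erosion: 0.20 × 0.69 × 0.16 = 0.02208
  cooling blockage: 0.62 × 0.62 × 0.64 = 0.24602
  rotor imbalance: 0.18 × 0.07 × 0.49 = 0.006174
Normalizing constant Z = 0.02208 + 0.24602 + 0.006174 = 0.27427.
P(blade erosion | evidence) ≈ 0.02208 / 0.27427 ≈ 0.081
P(cooling blockage | evidence) ≈ 0.24602 / 0.27427 ≈ 0.897
P(rotor imbalance | evidence) ≈ 0.006174 / 0.27427 ≈ 0.023
The largest is 0.897, so cooling blockage is most probable.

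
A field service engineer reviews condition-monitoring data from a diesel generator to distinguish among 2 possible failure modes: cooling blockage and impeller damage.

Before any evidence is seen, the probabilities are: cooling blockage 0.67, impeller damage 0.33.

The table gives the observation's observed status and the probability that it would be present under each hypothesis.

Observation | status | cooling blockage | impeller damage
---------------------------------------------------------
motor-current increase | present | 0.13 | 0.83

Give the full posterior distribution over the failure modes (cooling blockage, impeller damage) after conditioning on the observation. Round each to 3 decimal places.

0.241, 0.759

For each hypothesis, the unnormalized posterior weight is prior × likelihood:
  cooling blockage: 0.67 × 0.13 = 0.0871
  impeller damage: 0.33 × 0.83 = 0.2739
Normalizing constant Z = 0.0871 + 0.2739 = 0.361.
P(cooling blockage | evidence) = 0.0871 / 0.361 ≈ 0.241
P(impeller damage | evidence) = 0.2739 / 0.361 ≈ 0.759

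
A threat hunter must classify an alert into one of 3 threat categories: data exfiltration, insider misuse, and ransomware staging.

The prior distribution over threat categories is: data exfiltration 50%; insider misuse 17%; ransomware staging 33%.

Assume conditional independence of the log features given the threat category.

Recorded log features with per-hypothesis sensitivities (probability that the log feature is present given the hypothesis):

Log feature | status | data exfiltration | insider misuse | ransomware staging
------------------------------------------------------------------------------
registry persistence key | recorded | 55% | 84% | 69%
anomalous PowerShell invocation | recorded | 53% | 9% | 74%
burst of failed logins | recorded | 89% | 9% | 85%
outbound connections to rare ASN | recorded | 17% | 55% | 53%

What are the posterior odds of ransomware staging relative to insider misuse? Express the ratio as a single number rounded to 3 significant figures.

119

Unnormalized posterior weight (prior times the log feature likelihoods) for each of the two hypotheses:
  ransomware staging: 0.33 × 0.69 × 0.74 × 0.85 × 0.53 = 0.075908
  insider misuse: 0.17 × 0.84 × 0.09 × 0.09 × 0.55 = 0.00063617
Odds(ransomware staging : insider misuse) = 0.075908 / 0.00063617 ≈ 119.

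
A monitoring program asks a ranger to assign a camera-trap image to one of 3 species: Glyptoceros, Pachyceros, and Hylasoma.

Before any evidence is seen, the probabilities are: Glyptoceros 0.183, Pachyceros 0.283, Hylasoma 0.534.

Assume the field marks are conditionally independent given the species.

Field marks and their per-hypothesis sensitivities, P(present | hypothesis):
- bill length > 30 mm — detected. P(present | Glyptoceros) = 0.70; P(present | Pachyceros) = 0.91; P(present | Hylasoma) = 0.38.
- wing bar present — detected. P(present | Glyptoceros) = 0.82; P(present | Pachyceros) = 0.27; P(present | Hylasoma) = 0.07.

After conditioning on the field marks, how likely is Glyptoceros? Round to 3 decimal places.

By Bayes' rule with conditional independence, the unnormalized weight for each hypothesis is prior × ∏ likelihoods:
  Glyptoceros: 0.183 × 0.70 × 0.82 = 0.10504
  Pachyceros: 0.283 × 0.91 × 0.27 = 0.069533
  Hylasoma: 0.534 × 0.38 × 0.07 = 0.014204
The unnormalized weights sum to 0.18878.
P(Glyptoceros | evidence) = 0.10504 / 0.18878 ≈ 0.556.

0.556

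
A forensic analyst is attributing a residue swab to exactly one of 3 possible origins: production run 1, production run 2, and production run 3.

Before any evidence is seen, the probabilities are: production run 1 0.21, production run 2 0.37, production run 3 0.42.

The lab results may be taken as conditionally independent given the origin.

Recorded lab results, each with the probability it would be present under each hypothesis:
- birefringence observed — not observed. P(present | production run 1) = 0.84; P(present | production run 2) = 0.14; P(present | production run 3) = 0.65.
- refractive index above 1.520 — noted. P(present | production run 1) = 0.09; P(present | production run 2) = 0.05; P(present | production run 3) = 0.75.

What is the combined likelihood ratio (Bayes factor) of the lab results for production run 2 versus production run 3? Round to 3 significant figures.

Joint likelihood of the lab result pattern under each hypothesis (using 1 − P(present | H) for each absent lab result):
  production run 2: (1 − 0.14) × 0.05 = 0.043
  production run 3: (1 − 0.65) × 0.75 = 0.2625
Bayes factor = 0.043 / 0.2625 ≈ 0.164

0.164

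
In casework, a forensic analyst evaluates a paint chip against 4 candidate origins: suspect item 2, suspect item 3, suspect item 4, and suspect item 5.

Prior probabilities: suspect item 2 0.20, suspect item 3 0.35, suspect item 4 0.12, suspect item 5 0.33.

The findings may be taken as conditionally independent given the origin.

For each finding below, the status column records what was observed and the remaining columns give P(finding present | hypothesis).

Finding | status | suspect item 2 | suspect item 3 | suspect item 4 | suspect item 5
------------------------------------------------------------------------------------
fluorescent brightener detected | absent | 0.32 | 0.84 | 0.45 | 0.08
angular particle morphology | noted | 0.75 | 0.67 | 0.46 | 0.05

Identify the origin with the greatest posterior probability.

Multiply each prior by the joint likelihood of the evidence pattern (using 1 − P(present | H) for each absent finding):
  suspect item 2: 0.20 × (1 − 0.32) × 0.75 = 0.102
  suspect item 3: 0.35 × (1 − 0.84) × 0.67 = 0.03752
  suspect item 4: 0.12 × (1 − 0.45) × 0.46 = 0.03036
  suspect item 5: 0.33 × (1 − 0.08) × 0.05 = 0.01518
The unnormalized weights sum to 0.18506.
P(suspect item 2 | evidence) ≈ 0.102 / 0.18506 ≈ 0.551
P(suspect item 3 | evidence) ≈ 0.03752 / 0.18506 ≈ 0.203
P(suspect item 4 | evidence) ≈ 0.03036 / 0.18506 ≈ 0.164
P(suspect item 5 | evidence) ≈ 0.01518 / 0.18506 ≈ 0.082
The largest is 0.551, so suspect item 2 is most probable.

suspect item 2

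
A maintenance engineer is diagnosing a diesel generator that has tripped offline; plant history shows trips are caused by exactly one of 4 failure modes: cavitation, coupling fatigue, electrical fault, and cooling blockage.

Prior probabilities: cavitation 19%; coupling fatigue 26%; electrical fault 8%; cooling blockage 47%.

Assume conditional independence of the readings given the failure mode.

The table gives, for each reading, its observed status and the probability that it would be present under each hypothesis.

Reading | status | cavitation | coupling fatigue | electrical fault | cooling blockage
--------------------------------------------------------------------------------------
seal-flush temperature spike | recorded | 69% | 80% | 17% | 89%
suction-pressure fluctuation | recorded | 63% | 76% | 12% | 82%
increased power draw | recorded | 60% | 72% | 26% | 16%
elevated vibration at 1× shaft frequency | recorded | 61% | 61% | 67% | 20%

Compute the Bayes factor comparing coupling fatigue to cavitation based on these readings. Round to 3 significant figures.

1.68

The Bayes factor is the ratio of the joint likelihoods of the reading pattern under the two hypotheses.
  coupling fatigue: 0.80 × 0.76 × 0.72 × 0.61 = 0.26703
  cavitation: 0.69 × 0.63 × 0.60 × 0.61 = 0.1591
Bayes factor = 0.26703 / 0.1591 ≈ 1.68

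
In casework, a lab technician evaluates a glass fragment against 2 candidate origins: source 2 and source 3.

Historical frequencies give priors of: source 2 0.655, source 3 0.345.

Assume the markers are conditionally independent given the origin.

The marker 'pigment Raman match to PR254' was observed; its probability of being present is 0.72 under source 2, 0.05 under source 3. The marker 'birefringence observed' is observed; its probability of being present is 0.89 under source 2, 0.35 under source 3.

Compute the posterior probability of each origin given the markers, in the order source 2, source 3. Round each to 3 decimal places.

0.986, 0.014

For each hypothesis, the unnormalized posterior weight is prior × product of the marker likelihoods:
  source 2: 0.655 × 0.72 × 0.89 = 0.41972
  source 3: 0.345 × 0.05 × 0.35 = 0.0060375
Normalizing constant Z = 0.41972 + 0.0060375 = 0.42576.
P(source 2 | evidence) = 0.41972 / 0.42576 ≈ 0.986
P(source 3 | evidence) = 0.0060375 / 0.42576 ≈ 0.014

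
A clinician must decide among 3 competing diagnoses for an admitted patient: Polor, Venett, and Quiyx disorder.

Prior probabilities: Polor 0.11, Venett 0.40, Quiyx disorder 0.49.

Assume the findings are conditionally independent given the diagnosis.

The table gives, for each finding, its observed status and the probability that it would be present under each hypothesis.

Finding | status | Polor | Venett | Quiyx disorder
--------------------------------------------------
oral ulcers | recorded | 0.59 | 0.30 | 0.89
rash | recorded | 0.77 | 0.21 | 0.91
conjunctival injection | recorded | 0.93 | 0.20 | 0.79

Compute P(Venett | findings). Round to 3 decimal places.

By Bayes' rule with conditional independence, the unnormalized weight for each hypothesis is prior × ∏ likelihoods:
  Polor: 0.11 × 0.59 × 0.77 × 0.93 = 0.046475
  Venett: 0.40 × 0.30 × 0.21 × 0.20 = 0.00504
  Quiyx disorder: 0.49 × 0.89 × 0.91 × 0.79 = 0.31351
Marginal likelihood of the evidence = 0.36503.
P(Venett | evidence) = 0.00504 / 0.36503 ≈ 0.014.

0.014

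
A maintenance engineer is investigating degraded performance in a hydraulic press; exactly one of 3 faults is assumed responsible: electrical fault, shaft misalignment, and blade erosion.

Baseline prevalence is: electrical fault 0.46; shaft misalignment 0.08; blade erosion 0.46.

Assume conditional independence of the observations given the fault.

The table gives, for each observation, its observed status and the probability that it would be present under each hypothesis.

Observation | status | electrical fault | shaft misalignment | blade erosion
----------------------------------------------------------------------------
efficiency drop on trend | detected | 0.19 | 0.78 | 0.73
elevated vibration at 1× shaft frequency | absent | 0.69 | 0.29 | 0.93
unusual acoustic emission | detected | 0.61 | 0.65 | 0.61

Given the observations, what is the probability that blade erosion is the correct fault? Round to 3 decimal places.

0.240

For each hypothesis, the unnormalized posterior weight is prior × product of the observation likelihoods (using 1 − P(present | H) for each absent observation):
  electrical fault: 0.46 × 0.19 × (1 − 0.69) × 0.61 = 0.016527
  shaft misalignment: 0.08 × 0.78 × (1 − 0.29) × 0.65 = 0.028798
  blade erosion: 0.46 × 0.73 × (1 − 0.93) × 0.61 = 0.014339
Normalizing constant Z = 0.016527 + 0.028798 + 0.014339 = 0.059664.
P(blade erosion | evidence) = 0.014339 / 0.059664 ≈ 0.240.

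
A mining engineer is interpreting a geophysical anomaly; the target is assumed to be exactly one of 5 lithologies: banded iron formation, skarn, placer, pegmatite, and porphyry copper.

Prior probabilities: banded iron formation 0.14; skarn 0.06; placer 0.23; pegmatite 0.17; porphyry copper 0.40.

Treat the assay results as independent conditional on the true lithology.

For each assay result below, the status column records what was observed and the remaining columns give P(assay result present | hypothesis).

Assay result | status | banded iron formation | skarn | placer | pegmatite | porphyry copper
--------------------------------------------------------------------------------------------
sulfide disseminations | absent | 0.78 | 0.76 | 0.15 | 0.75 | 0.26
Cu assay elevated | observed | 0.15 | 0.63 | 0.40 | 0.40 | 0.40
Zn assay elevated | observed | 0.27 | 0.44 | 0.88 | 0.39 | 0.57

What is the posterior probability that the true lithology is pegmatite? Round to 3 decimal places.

For each hypothesis, the unnormalized posterior weight is prior × product of the assay result likelihoods (using 1 − P(present | H) for each absent assay result):
  banded iron formation: 0.14 × (1 − 0.78) × 0.15 × 0.27 = 0.0012474
  skarn: 0.06 × (1 − 0.76) × 0.63 × 0.44 = 0.0039917
  placer: 0.23 × (1 − 0.15) × 0.40 × 0.88 = 0.068816
  pegmatite: 0.17 × (1 − 0.75) × 0.40 × 0.39 = 0.00663
  porphyry copper: 0.40 × (1 − 0.26) × 0.40 × 0.57 = 0.067488
Marginal likelihood of the evidence = 0.14817.
P(pegmatite | evidence) = 0.00663 / 0.14817 ≈ 0.045.

0.045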